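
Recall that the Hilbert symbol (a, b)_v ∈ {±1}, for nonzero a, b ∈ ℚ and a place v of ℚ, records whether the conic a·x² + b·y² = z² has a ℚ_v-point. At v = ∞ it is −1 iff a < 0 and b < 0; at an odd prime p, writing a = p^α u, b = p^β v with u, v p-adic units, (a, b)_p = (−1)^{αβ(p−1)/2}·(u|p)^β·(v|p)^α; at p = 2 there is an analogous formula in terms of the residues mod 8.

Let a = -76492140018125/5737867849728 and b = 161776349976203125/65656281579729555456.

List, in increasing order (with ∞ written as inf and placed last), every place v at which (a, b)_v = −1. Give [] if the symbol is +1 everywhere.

Mod squares: a ≡ -1887, b ≡ 37. Check v ∈ {∞, 2, 3, 5, 7, 13, 17, 29, 31, 37}.
v=∞: -1887 < 0 and 37 > 0  ⇒  (a,b)_∞ = +1.
v=13: a=13^2·(≡2), b=13^0·(≡7) mod 13; (2|13)=-1, (7|13)=-1; (−1)^{2·0·6}·(-1)^0·(-1)^2 = +1.
v=5: a=5^4·(≡2), b=5^6·(≡2) mod 5; (2|5)=-1, (2|5)=-1; (−1)^{4·6·2}·(-1)^6·(-1)^4 = +1.
v=29: a=29^2·(≡12), b=29^4·(≡15) mod 29; (12|29)=-1, (15|29)=-1; (−1)^{2·4·14}·(-1)^4·(-1)^2 = +1.
v=37: a=37^3·(≡19), b=37^3·(≡21) mod 37; (19|37)=-1, (21|37)=+1; (−1)^{3·3·18}·(-1)^3·(+1)^3 = -1.
v=3: a=3^-5·(≡1), b=3^-10·(≡1) mod 3; (1|3)=+1, (1|3)=+1; (−1)^{-5·-10·1}·(+1)^-10·(+1)^-5 = +1.
v=7: a=7^-8·(≡3), b=7^-10·(≡2) mod 7; (3|7)=-1, (2|7)=+1; (−1)^{-8·-10·3}·(-1)^-10·(+1)^-8 = +1.
v=2: v_2(a)=-12, v_2(b)=-12; units ≡ 1, 5 (mod 8); ε·ε+αω+βω = 0·0+-12·1+-12·0 ≡ 0  ⇒  (a,b)_2 = +1.
v=17: a=17^1·(≡4), b=17^2·(≡10) mod 17; (4|17)=+1, (10|17)=-1; (−1)^{1·2·8}·(+1)^2·(-1)^1 = -1.
v=31: a=31^0·(≡1), b=31^-2·(≡23) mod 31; (1|31)=+1, (23|31)=-1; (−1)^{0·-2·15}·(+1)^-2·(-1)^0 = +1.
Ram(-1887, 37) = {17, 37}; no ℚ_17-point on the conic.

[17, 37]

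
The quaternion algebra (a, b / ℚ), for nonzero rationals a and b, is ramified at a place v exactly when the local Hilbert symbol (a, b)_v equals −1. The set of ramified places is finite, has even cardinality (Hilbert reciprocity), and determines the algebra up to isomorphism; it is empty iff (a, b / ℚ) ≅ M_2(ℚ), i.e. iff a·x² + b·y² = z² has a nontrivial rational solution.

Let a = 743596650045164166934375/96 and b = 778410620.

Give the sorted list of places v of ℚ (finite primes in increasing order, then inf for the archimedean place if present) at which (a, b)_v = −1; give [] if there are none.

[3, 17, 19, 31]

(a, b) ≡ (2102730, 1151495) mod (ℚ^×)²; places V = {2, 3, 5, 7, 11, 13, 17, 19, 23, 31, ∞}.
(a,b)_5: α=5, u≡4; β=1, v≡4 (mod 5); (4|5)=+1, (4|5)=+1; sign (−1)^0·+1^1·+1^5 = +1.
(a,b)_7: α=1, u≡6; β=0, v≡1 (mod 7); (6|7)=-1, (1|7)=+1; sign (−1)^0·-1^0·+1^1 = +1.
(a,b)_3: α=-1, u≡2; β=0, v≡2 (mod 3); (2|3)=-1, (2|3)=-1; sign (−1)^0·-1^0·-1^-1 = -1.
(a,b)_11: α=2, u≡3; β=0, v≡9 (mod 11); (3|11)=+1, (9|11)=+1; sign (−1)^0·+1^0·+1^2 = +1.
(a,b)_31: α=3, u≡10; β=1, v≡20 (mod 31); (10|31)=+1, (20|31)=+1; sign (−1)^1·+1^1·+1^3 = -1.
(a,b)_∞: sgn(2102730)=+, sgn(1151495)=+, so +1.
(a,b)_2: α=-5, β=2; u≡5, v≡7 (mod 8); ε(u)ε(v)=0·1, αω(v)=-5·0, βω(u)=2·1; sum ≡ 0  ⇒  +1.
(a,b)_17: α=3, u≡4; β=1, v≡6 (mod 17); (4|17)=+1, (6|17)=-1; sign (−1)^0·+1^1·-1^3 = -1.
(a,b)_23: α=4, u≡18; β=1, v≡15 (mod 23); (18|23)=+1, (15|23)=-1; sign (−1)^0·+1^1·-1^4 = +1.
(a,b)_13: α=0, u≡6; β=2, v≡2 (mod 13); (6|13)=-1, (2|13)=-1; sign (−1)^0·-1^2·-1^0 = +1.
(a,b)_19: α=3, u≡3; β=1, v≡2 (mod 19); (3|19)=-1, (2|19)=-1; sign (−1)^1·-1^1·-1^3 = -1.
|Ram(2102730, 1151495)| = 4, even; anisotropic at {3, 17, 19, 31}.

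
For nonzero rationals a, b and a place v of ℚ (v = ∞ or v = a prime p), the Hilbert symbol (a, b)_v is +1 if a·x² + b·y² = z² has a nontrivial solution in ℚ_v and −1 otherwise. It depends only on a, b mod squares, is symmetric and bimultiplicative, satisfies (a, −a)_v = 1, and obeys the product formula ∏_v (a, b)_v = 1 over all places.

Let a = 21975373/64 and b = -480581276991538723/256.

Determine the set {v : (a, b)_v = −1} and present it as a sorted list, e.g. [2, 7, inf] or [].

[17, 23]

(a, b) ≡ (448477, -403) mod (ℚ^×)²; places V = {2, 7, 11, 13, 17, 23, 31, 37, ∞}.
(a,b)_23: α=1, u≡3; β=2, v≡17 (mod 23); (3|23)=+1, (17|23)=-1; sign (−1)^0·+1^2·-1^1 = -1.
(a,b)_∞: sgn(448477)=+, sgn(-403)=−, so +1.
(a,b)_2: α=-6, β=-8; u≡5, v≡5 (mod 8); ε(u)ε(v)=0·0, αω(v)=-6·1, βω(u)=-8·1; sum ≡ 0  ⇒  +1.
(a,b)_7: α=2, u≡1; β=2, v≡5 (mod 7); (1|7)=+1, (5|7)=-1; sign (−1)^0·+1^2·-1^2 = +1.
(a,b)_17: α=1, u≡7; β=2, v≡7 (mod 17); (7|17)=-1, (7|17)=-1; sign (−1)^0·-1^2·-1^1 = -1.
(a,b)_37: α=1, u≡18; β=2, v≡1 (mod 37); (18|37)=-1, (1|37)=+1; sign (−1)^0·-1^2·+1^1 = +1.
(a,b)_31: α=1, u≡3; β=3, v≡2 (mod 31); (3|31)=-1, (2|31)=+1; sign (−1)^1·-1^3·+1^1 = +1.
(a,b)_13: α=0, u≡9; β=1, v≡8 (mod 13); (9|13)=+1, (8|13)=-1; sign (−1)^0·+1^1·-1^0 = +1.
(a,b)_11: α=0, u≡10; β=2, v≡4 (mod 11); (10|11)=-1, (4|11)=+1; sign (−1)^0·-1^2·+1^0 = +1.
Ram(448477, -403) = {17, 23}; no ℚ_17-point on the conic.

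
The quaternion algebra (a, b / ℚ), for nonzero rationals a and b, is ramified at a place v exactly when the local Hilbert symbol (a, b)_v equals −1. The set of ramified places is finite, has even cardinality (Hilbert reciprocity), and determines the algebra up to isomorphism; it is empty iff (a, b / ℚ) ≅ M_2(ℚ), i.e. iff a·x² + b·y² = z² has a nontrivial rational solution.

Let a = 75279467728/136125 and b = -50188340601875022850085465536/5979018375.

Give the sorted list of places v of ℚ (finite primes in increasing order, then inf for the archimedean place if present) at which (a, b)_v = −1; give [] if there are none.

[3, 17, 23, 43]

Mod squares: a ≡ 84065, b ≡ -5865. Check v ∈ {∞, 2, 3, 5, 7, 11, 17, 23, 43}.
v=7: a=7^0·(≡1), b=7^2·(≡4) mod 7; (1|7)=+1, (4|7)=+1; (−1)^{0·2·3}·(+1)^2·(+1)^0 = +1.
v=5: a=5^-3·(≡2), b=5^-3·(≡2) mod 5; (2|5)=-1, (2|5)=-1; (−1)^{-3·-3·2}·(-1)^-3·(-1)^-3 = +1.
v=23: a=23^5·(≡22), b=23^11·(≡7) mod 23; (22|23)=-1, (7|23)=-1; (−1)^{5·11·11}·(-1)^11·(-1)^5 = -1.
v=3: a=3^-2·(≡2), b=3^-3·(≡1) mod 3; (2|3)=-1, (1|3)=+1; (−1)^{-2·-3·1}·(-1)^-3·(+1)^-2 = -1.
v=2: v_2(a)=4, v_2(b)=6; units ≡ 1, 7 (mod 8); ε·ε+αω+βω = 0·1+4·0+6·0 ≡ 0  ⇒  (a,b)_2 = +1.
v=11: a=11^-2·(≡1), b=11^-6·(≡9) mod 11; (1|11)=+1, (9|11)=+1; (−1)^{-2·-6·5}·(+1)^-6·(+1)^-2 = +1.
v=43: a=43^1·(≡28), b=43^4·(≡39) mod 43; (28|43)=-1, (39|43)=-1; (−1)^{1·4·21}·(-1)^4·(-1)^1 = -1.
v=∞: 84065 > 0 and -5865 < 0  ⇒  (a,b)_∞ = +1.
v=17: a=17^1·(≡15), b=17^3·(≡10) mod 17; (15|17)=+1, (10|17)=-1; (−1)^{1·3·8}·(+1)^3·(-1)^1 = -1.
(84065, -5865 / ℚ) ramifies at {3, 17, 23, 43}: a division algebra.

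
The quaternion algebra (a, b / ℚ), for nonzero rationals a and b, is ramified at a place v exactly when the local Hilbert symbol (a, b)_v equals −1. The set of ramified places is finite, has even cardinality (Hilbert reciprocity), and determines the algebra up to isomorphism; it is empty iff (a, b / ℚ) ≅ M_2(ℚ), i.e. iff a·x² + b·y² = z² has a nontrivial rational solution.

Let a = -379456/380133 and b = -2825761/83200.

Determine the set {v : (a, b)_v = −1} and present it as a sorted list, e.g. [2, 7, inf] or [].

Mod squares: a ≡ -13, b ≡ -13. Check v ∈ {∞, 2, 3, 5, 7, 11, 13, 19, 41}.
v=5: a=5^0·(≡3), b=5^-2·(≡3) mod 5; (3|5)=-1, (3|5)=-1; (−1)^{0·-2·2}·(-1)^-2·(-1)^0 = +1.
v=3: a=3^-4·(≡2), b=3^0·(≡2) mod 3; (2|3)=-1, (2|3)=-1; (−1)^{-4·0·1}·(-1)^0·(-1)^-4 = +1.
v=2: v_2(a)=6, v_2(b)=-8; units ≡ 3, 3 (mod 8); ε·ε+αω+βω = 1·1+6·1+-8·1 ≡ 1  ⇒  (a,b)_2 = -1.
v=13: a=13^-1·(≡10), b=13^-1·(≡9) mod 13; (10|13)=+1, (9|13)=+1; (−1)^{-1·-1·6}·(+1)^-1·(+1)^-1 = +1.
v=41: a=41^0·(≡13), b=41^4·(≡26) mod 41; (13|41)=-1, (26|41)=-1; (−1)^{0·4·20}·(-1)^4·(-1)^0 = +1.
v=19: a=19^-2·(≡11), b=19^0·(≡5) mod 19; (11|19)=+1, (5|19)=+1; (−1)^{-2·0·9}·(+1)^0·(+1)^-2 = +1.
v=11: a=11^2·(≡9), b=11^0·(≡1) mod 11; (9|11)=+1, (1|11)=+1; (−1)^{2·0·5}·(+1)^0·(+1)^2 = +1.
v=∞: -13 < 0 and -13 < 0  ⇒  (a,b)_∞ = -1.
v=7: a=7^2·(≡1), b=7^0·(≡4) mod 7; (1|7)=+1, (4|7)=+1; (−1)^{2·0·3}·(+1)^0·(+1)^2 = +1.
Ram(-13, -13) = {2, ∞}; no ℚ_2-point on the conic.

[2, inf]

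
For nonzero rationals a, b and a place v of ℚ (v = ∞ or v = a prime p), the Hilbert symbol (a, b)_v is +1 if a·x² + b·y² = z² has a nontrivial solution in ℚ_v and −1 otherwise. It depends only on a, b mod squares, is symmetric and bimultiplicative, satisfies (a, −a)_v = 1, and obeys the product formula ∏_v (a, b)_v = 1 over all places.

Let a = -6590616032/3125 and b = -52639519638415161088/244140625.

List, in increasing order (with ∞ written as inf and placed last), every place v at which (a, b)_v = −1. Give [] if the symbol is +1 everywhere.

(a, b) ≡ (-248710, -7) mod (ℚ^×)²; places V = {2, 5, 7, 11, 13, 17, 19, ∞}.
(a,b)_17: α=1, u≡10; β=4, v≡10 (mod 17); (10|17)=-1, (10|17)=-1; sign (−1)^0·-1^4·-1^1 = -1.
(a,b)_5: α=-5, u≡3; β=-12, v≡2 (mod 5); (3|5)=-1, (2|5)=-1; sign (−1)^0·-1^-12·-1^-5 = -1.
(a,b)_11: α=1, u≡10; β=0, v≡4 (mod 11); (10|11)=-1, (4|11)=+1; sign (−1)^0·-1^0·+1^1 = +1.
(a,b)_7: α=3, u≡4; β=9, v≡6 (mod 7); (4|7)=+1, (6|7)=-1; sign (−1)^1·+1^9·-1^3 = +1.
(a,b)_13: α=2, u≡2; β=2, v≡7 (mod 13); (2|13)=-1, (7|13)=-1; sign (−1)^0·-1^2·-1^2 = +1.
(a,b)_∞: sgn(-248710)=−, sgn(-7)=−, so -1.
(a,b)_2: α=5, β=8; u≡5, v≡1 (mod 8); ε(u)ε(v)=0·0, αω(v)=5·0, βω(u)=8·1; sum ≡ 0  ⇒  +1.
(a,b)_19: α=1, u≡4; β=2, v≡2 (mod 19); (4|19)=+1, (2|19)=-1; sign (−1)^0·+1^2·-1^1 = -1.
Ram(-248710, -7) = {5, 17, 19, ∞}; no ℚ_5-point on the conic.

[5, 17, 19, inf]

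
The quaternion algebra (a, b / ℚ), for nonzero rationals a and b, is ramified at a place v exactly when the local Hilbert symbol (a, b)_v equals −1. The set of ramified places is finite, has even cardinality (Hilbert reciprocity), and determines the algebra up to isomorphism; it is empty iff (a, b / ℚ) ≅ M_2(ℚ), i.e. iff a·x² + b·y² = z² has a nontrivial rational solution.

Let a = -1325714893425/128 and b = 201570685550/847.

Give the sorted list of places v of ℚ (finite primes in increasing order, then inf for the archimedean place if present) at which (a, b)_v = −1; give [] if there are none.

[17, 19]

Mod squares: a ≡ -193154, b ≡ 5474. Check v ∈ {∞, 2, 3, 5, 7, 11, 13, 17, 19, 23}.
v=19: a=19^3·(≡12), b=19^2·(≡10) mod 19; (12|19)=-1, (10|19)=-1; (−1)^{3·2·9}·(-1)^2·(-1)^3 = -1.
v=11: a=11^0·(≡8), b=11^-2·(≡2) mod 11; (8|11)=-1, (2|11)=-1; (−1)^{0·-2·5}·(-1)^-2·(-1)^0 = +1.
v=5: a=5^2·(≡1), b=5^2·(≡1) mod 5; (1|5)=+1, (1|5)=+1; (−1)^{2·2·2}·(+1)^2·(+1)^2 = +1.
v=∞: -193154 < 0 and 5474 > 0  ⇒  (a,b)_∞ = +1.
v=7: a=7^0·(≡4), b=7^-1·(≡5) mod 7; (4|7)=+1, (5|7)=-1; (−1)^{0·-1·3}·(+1)^-1·(-1)^0 = +1.
v=3: a=3^2·(≡1), b=3^0·(≡2) mod 3; (1|3)=+1, (2|3)=-1; (−1)^{2·0·1}·(+1)^0·(-1)^2 = +1.
v=2: v_2(a)=-7, v_2(b)=1; units ≡ 7, 1 (mod 8); ε·ε+αω+βω = 1·0+-7·0+1·0 ≡ 0  ⇒  (a,b)_2 = +1.
v=17: a=17^1·(≡11), b=17^1·(≡8) mod 17; (11|17)=-1, (8|17)=+1; (−1)^{1·1·8}·(-1)^1·(+1)^1 = -1.
v=23: a=23^1·(≡19), b=23^1·(≡3) mod 23; (19|23)=-1, (3|23)=+1; (−1)^{1·1·11}·(-1)^1·(+1)^1 = +1.
v=13: a=13^3·(≡3), b=13^4·(≡3) mod 13; (3|13)=+1, (3|13)=+1; (−1)^{3·4·6}·(+1)^4·(+1)^3 = +1.
Ram(-193154, 5474) = {17, 19}; no ℚ_17-point on the conic.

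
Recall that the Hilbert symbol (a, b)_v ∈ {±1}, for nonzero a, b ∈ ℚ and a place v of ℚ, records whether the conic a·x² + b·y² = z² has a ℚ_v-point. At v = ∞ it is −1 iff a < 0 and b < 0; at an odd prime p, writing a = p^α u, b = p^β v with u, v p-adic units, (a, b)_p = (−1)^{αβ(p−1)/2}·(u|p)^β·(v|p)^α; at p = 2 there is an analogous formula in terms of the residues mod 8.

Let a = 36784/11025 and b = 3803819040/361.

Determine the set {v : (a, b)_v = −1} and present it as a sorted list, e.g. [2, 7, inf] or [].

[2, 19, 37, 47]

(a, b) ≡ (19, 539090) mod (ℚ^×)²; places V = {2, 3, 5, 7, 11, 19, 31, 37, 47, ∞}.
(a,b)_2: α=4, β=5; u≡3, v≡1 (mod 8); ε(u)ε(v)=1·0, αω(v)=4·0, βω(u)=5·1; sum ≡ 1  ⇒  -1.
(a,b)_11: α=2, u≡6; β=0, v≡6 (mod 11); (6|11)=-1, (6|11)=-1; sign (−1)^0·-1^0·-1^2 = +1.
(a,b)_19: α=1, u≡11; β=-2, v≡2 (mod 19); (11|19)=+1, (2|19)=-1; sign (−1)^0·+1^-2·-1^1 = -1.
(a,b)_7: α=-2, u≡6; β=2, v≡6 (mod 7); (6|7)=-1, (6|7)=-1; sign (−1)^0·-1^2·-1^-2 = +1.
(a,b)_∞: sgn(19)=+, sgn(539090)=+, so +1.
(a,b)_31: α=0, u≡4; β=1, v≡13 (mod 31); (4|31)=+1, (13|31)=-1; sign (−1)^0·+1^1·-1^0 = +1.
(a,b)_3: α=-2, u≡1; β=2, v≡2 (mod 3); (1|3)=+1, (2|3)=-1; sign (−1)^0·+1^2·-1^-2 = +1.
(a,b)_47: α=0, u≡22; β=1, v≡18 (mod 47); (22|47)=-1, (18|47)=+1; sign (−1)^0·-1^1·+1^0 = -1.
(a,b)_5: α=-2, u≡4; β=1, v≡3 (mod 5); (4|5)=+1, (3|5)=-1; sign (−1)^0·+1^1·-1^-2 = +1.
(a,b)_37: α=0, u≡31; β=1, v≡19 (mod 37); (31|37)=-1, (19|37)=-1; sign (−1)^0·-1^1·-1^0 = -1.
|Ram(19, 539090)| = 4, even; anisotropic at {2, 19, 37, 47}.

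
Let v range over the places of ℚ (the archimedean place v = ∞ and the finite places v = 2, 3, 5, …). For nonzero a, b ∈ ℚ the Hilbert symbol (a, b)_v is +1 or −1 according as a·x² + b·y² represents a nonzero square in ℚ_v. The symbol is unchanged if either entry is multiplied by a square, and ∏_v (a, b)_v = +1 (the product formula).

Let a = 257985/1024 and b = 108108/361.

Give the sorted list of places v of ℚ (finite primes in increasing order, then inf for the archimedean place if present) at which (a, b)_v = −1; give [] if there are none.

Mod squares: a ≡ 65, b ≡ 3003. Check v ∈ {∞, 2, 3, 5, 7, 11, 13, 19}.
v=7: a=7^2·(≡4), b=7^1·(≡4) mod 7; (4|7)=+1, (4|7)=+1; (−1)^{2·1·3}·(+1)^1·(+1)^2 = +1.
v=13: a=13^1·(≡2), b=13^1·(≡10) mod 13; (2|13)=-1, (10|13)=+1; (−1)^{1·1·6}·(-1)^1·(+1)^1 = -1.
v=5: a=5^1·(≡3), b=5^0·(≡3) mod 5; (3|5)=-1, (3|5)=-1; (−1)^{1·0·2}·(-1)^0·(-1)^1 = -1.
v=3: a=3^4·(≡2), b=3^3·(≡2) mod 3; (2|3)=-1, (2|3)=-1; (−1)^{4·3·1}·(-1)^3·(-1)^4 = -1.
v=11: a=11^0·(≡2), b=11^1·(≡3) mod 11; (2|11)=-1, (3|11)=+1; (−1)^{0·1·5}·(-1)^1·(+1)^0 = -1.
v=19: a=19^0·(≡8), b=19^-2·(≡17) mod 19; (8|19)=-1, (17|19)=+1; (−1)^{0·-2·9}·(-1)^-2·(+1)^0 = +1.
v=2: v_2(a)=-10, v_2(b)=2; units ≡ 1, 3 (mod 8); ε·ε+αω+βω = 0·1+-10·1+2·0 ≡ 0  ⇒  (a,b)_2 = +1.
v=∞: 65 > 0 and 3003 > 0  ⇒  (a,b)_∞ = +1.
Ram(65, 3003) = {3, 5, 11, 13}; no ℚ_3-point on the conic.

[3, 5, 11, 13]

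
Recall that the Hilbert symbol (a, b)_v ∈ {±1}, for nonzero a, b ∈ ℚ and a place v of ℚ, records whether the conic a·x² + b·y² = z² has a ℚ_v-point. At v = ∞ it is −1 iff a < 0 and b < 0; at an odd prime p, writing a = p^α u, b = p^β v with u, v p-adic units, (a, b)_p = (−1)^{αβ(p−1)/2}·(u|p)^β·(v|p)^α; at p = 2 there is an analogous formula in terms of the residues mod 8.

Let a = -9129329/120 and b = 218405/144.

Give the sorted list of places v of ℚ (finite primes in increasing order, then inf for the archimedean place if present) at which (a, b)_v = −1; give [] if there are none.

[2, 3]

(a, b) ≡ (-6270, 5) mod (ℚ^×)²; places V = {2, 3, 5, 11, 19, ∞}.
(a,b)_∞: sgn(-6270)=−, sgn(5)=+, so +1.
(a,b)_5: α=-1, u≡4; β=1, v≡4 (mod 5); (4|5)=+1, (4|5)=+1; sign (−1)^0·+1^1·+1^-1 = +1.
(a,b)_2: α=-3, β=-4; u≡1, v≡5 (mod 8); ε(u)ε(v)=0·0, αω(v)=-3·1, βω(u)=-4·0; sum ≡ 1  ⇒  -1.
(a,b)_11: α=3, u≡6; β=2, v≡1 (mod 11); (6|11)=-1, (1|11)=+1; sign (−1)^0·-1^2·+1^3 = +1.
(a,b)_19: α=3, u≡3; β=2, v≡17 (mod 19); (3|19)=-1, (17|19)=+1; sign (−1)^0·-1^2·+1^3 = +1.
(a,b)_3: α=-1, u≡1; β=-2, v≡2 (mod 3); (1|3)=+1, (2|3)=-1; sign (−1)^0·+1^-2·-1^-1 = -1.
(-6270, 5 / ℚ) ramifies at {2, 3}: a division algebra.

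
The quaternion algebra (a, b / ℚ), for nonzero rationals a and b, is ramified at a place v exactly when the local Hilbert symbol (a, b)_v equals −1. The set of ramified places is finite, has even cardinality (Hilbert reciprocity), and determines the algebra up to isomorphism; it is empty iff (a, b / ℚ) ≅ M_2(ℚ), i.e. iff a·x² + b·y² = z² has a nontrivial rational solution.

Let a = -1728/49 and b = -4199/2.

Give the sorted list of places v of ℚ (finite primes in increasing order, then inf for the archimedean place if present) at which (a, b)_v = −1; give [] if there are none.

[2, 3, 17, inf]

(a, b) ≡ (-3, -8398) mod (ℚ^×)²; places V = {2, 3, 7, 13, 17, 19, ∞}.
(a,b)_13: α=0, u≡4; β=1, v≡1 (mod 13); (4|13)=+1, (1|13)=+1; sign (−1)^0·+1^1·+1^0 = +1.
(a,b)_3: α=3, u≡2; β=0, v≡2 (mod 3); (2|3)=-1, (2|3)=-1; sign (−1)^0·-1^0·-1^3 = -1.
(a,b)_2: α=6, β=-1; u≡5, v≡1 (mod 8); ε(u)ε(v)=0·0, αω(v)=6·0, βω(u)=-1·1; sum ≡ 1  ⇒  -1.
(a,b)_∞: sgn(-3)=−, sgn(-8398)=−, so -1.
(a,b)_19: α=0, u≡7; β=1, v≡13 (mod 19); (7|19)=+1, (13|19)=-1; sign (−1)^0·+1^1·-1^0 = +1.
(a,b)_17: α=0, u≡14; β=1, v≡4 (mod 17); (14|17)=-1, (4|17)=+1; sign (−1)^0·-1^1·+1^0 = -1.
(a,b)_7: α=-2, u≡1; β=0, v≡4 (mod 7); (1|7)=+1, (4|7)=+1; sign (−1)^0·+1^0·+1^-2 = +1.
(-3, -8398 / ℚ) ramifies at {2, 3, 17, ∞}: a division algebra.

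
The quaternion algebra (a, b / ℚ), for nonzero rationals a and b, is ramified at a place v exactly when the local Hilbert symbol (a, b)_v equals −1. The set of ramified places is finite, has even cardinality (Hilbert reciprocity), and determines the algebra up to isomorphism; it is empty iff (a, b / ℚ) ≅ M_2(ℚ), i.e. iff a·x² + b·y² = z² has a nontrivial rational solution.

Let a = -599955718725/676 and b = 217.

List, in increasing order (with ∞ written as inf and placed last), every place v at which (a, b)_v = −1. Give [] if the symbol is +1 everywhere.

[19, 31, 37, 43]

(a, b) ≡ (-30229, 217) mod (ℚ^×)²; places V = {2, 3, 5, 7, 11, 13, 19, 31, 37, 43, ∞}.
(a,b)_31: α=0, u≡23; β=1, v≡7 (mod 31); (23|31)=-1, (7|31)=+1; sign (−1)^0·-1^1·+1^0 = -1.
(a,b)_37: α=1, u≡25; β=0, v≡32 (mod 37); (25|37)=+1, (32|37)=-1; sign (−1)^0·+1^0·-1^1 = -1.
(a,b)_11: α=2, u≡8; β=0, v≡8 (mod 11); (8|11)=-1, (8|11)=-1; sign (−1)^0·-1^0·-1^2 = +1.
(a,b)_∞: sgn(-30229)=−, sgn(217)=+, so +1.
(a,b)_3: α=8, u≡2; β=0, v≡1 (mod 3); (2|3)=-1, (1|3)=+1; sign (−1)^0·-1^0·+1^8 = +1.
(a,b)_13: α=-2, u≡10; β=0, v≡9 (mod 13); (10|13)=+1, (9|13)=+1; sign (−1)^0·+1^0·+1^-2 = +1.
(a,b)_19: α=1, u≡4; β=0, v≡8 (mod 19); (4|19)=+1, (8|19)=-1; sign (−1)^0·+1^0·-1^1 = -1.
(a,b)_2: α=-2, β=0; u≡3, v≡1 (mod 8); ε(u)ε(v)=1·0, αω(v)=-2·0, βω(u)=0·1; sum ≡ 0  ⇒  +1.
(a,b)_7: α=0, u≡2; β=1, v≡3 (mod 7); (2|7)=+1, (3|7)=-1; sign (−1)^0·+1^1·-1^0 = +1.
(a,b)_5: α=2, u≡1; β=0, v≡2 (mod 5); (1|5)=+1, (2|5)=-1; sign (−1)^0·+1^0·-1^2 = +1.
(a,b)_43: α=1, u≡28; β=0, v≡2 (mod 43); (28|43)=-1, (2|43)=-1; sign (−1)^0·-1^0·-1^1 = -1.
(-30229, 217 / ℚ) ramifies at {19, 31, 37, 43}: a division algebra.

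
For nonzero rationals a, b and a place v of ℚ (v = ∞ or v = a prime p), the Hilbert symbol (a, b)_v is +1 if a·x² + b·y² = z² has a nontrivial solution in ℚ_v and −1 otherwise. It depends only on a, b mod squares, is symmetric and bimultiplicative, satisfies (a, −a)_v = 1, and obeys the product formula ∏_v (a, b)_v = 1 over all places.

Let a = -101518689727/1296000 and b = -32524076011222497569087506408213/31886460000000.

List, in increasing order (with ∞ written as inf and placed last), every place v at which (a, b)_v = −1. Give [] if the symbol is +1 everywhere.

[2, 3, 37, inf]

Mod squares: a ≡ -33670, b ≡ -3663555. Check v ∈ {∞, 2, 3, 5, 7, 13, 17, 19, 23, 37, 41}.
v=19: a=19^2·(≡5), b=19^8·(≡6) mod 19; (5|19)=+1, (6|19)=+1; (−1)^{2·8·9}·(+1)^8·(+1)^2 = +1.
v=37: a=37^1·(≡23), b=37^3·(≡16) mod 37; (23|37)=-1, (16|37)=+1; (−1)^{1·3·18}·(-1)^3·(+1)^1 = -1.
v=17: a=17^4·(≡6), b=17^4·(≡4) mod 17; (6|17)=-1, (4|17)=+1; (−1)^{4·4·8}·(-1)^4·(+1)^4 = +1.
v=23: a=23^0·(≡12), b=23^1·(≡1) mod 23; (12|23)=+1, (1|23)=+1; (−1)^{0·1·11}·(+1)^1·(+1)^0 = +1.
v=3: a=3^-4·(≡2), b=3^-13·(≡1) mod 3; (2|3)=-1, (1|3)=+1; (−1)^{-4·-13·1}·(-1)^-13·(+1)^-4 = -1.
v=7: a=7^1·(≡3), b=7^5·(≡1) mod 7; (3|7)=-1, (1|7)=+1; (−1)^{1·5·3}·(-1)^5·(+1)^1 = +1.
v=∞: -33670 < 0 and -3663555 < 0  ⇒  (a,b)_∞ = -1.
v=2: v_2(a)=-7, v_2(b)=-8; units ≡ 5, 5 (mod 8); ε·ε+αω+βω = 0·0+-7·1+-8·1 ≡ 1  ⇒  (a,b)_2 = -1.
v=5: a=5^-3·(≡1), b=5^-7·(≡4) mod 5; (1|5)=+1, (4|5)=+1; (−1)^{-3·-7·2}·(+1)^-7·(+1)^-3 = +1.
v=41: a=41^0·(≡25), b=41^1·(≡8) mod 41; (25|41)=+1, (8|41)=+1; (−1)^{0·1·20}·(+1)^1·(+1)^0 = +1.
v=13: a=13^1·(≡3), b=13^4·(≡12) mod 13; (3|13)=+1, (12|13)=+1; (−1)^{1·4·6}·(+1)^4·(+1)^1 = +1.
Ram(-33670, -3663555) = {2, 3, 37, ∞}; no ℚ_2-point on the conic.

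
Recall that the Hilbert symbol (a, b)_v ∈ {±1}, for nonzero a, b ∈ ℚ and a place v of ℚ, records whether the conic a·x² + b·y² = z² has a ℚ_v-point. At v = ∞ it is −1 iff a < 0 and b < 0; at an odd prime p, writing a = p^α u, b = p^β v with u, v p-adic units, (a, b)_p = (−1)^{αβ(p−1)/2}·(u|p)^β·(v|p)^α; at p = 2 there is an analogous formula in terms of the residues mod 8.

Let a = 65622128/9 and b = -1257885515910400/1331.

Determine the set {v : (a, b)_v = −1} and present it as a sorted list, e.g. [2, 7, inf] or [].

[11, 41]

Mod squares: a ≡ 4101383, b ≡ -13079. Check v ∈ {∞, 2, 3, 5, 11, 13, 23, 29, 41, 43}.
v=5: a=5^0·(≡2), b=5^2·(≡4) mod 5; (2|5)=-1, (4|5)=+1; (−1)^{0·2·2}·(-1)^2·(+1)^0 = +1.
v=3: a=3^-2·(≡2), b=3^0·(≡1) mod 3; (2|3)=-1, (1|3)=+1; (−1)^{-2·0·1}·(-1)^0·(+1)^-2 = +1.
v=29: a=29^1·(≡28), b=29^1·(≡25) mod 29; (28|29)=+1, (25|29)=+1; (−1)^{1·1·14}·(+1)^1·(+1)^1 = +1.
v=11: a=11^1·(≡2), b=11^-3·(≡8) mod 11; (2|11)=-1, (8|11)=-1; (−1)^{1·-3·5}·(-1)^-3·(-1)^1 = -1.
v=13: a=13^1·(≡11), b=13^2·(≡3) mod 13; (11|13)=-1, (3|13)=+1; (−1)^{1·2·6}·(-1)^2·(+1)^1 = +1.
v=23: a=23^1·(≡1), b=23^2·(≡4) mod 23; (1|23)=+1, (4|23)=+1; (−1)^{1·2·11}·(+1)^2·(+1)^1 = +1.
v=43: a=43^1·(≡22), b=43^2·(≡38) mod 43; (22|43)=-1, (38|43)=+1; (−1)^{1·2·21}·(-1)^2·(+1)^1 = +1.
v=2: v_2(a)=4, v_2(b)=8; units ≡ 7, 1 (mod 8); ε·ε+αω+βω = 1·0+4·0+8·0 ≡ 0  ⇒  (a,b)_2 = +1.
v=41: a=41^0·(≡26), b=41^1·(≡18) mod 41; (26|41)=-1, (18|41)=+1; (−1)^{0·1·20}·(-1)^1·(+1)^0 = -1.
v=∞: 4101383 > 0 and -13079 < 0  ⇒  (a,b)_∞ = +1.
|Ram(4101383, -13079)| = 2, even; anisotropic at {11, 41}.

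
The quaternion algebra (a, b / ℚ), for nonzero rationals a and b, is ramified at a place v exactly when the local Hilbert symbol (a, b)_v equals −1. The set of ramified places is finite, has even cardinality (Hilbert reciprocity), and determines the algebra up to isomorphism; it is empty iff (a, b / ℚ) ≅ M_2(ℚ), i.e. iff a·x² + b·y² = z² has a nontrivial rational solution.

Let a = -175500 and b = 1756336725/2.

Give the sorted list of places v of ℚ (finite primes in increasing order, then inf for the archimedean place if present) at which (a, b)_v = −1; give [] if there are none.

[2, 3, 5, 19]

Mod squares: a ≡ -195, b ≡ 92378. Check v ∈ {∞, 2, 3, 5, 11, 13, 17, 19}.
v=2: v_2(a)=2, v_2(b)=-1; units ≡ 5, 5 (mod 8); ε·ε+αω+βω = 0·0+2·1+-1·1 ≡ 1  ⇒  (a,b)_2 = -1.
v=19: a=19^0·(≡3), b=19^1·(≡16) mod 19; (3|19)=-1, (16|19)=+1; (−1)^{0·1·9}·(-1)^1·(+1)^0 = -1.
v=∞: -195 < 0 and 92378 > 0  ⇒  (a,b)_∞ = +1.
v=17: a=17^0·(≡8), b=17^1·(≡6) mod 17; (8|17)=+1, (6|17)=-1; (−1)^{0·1·8}·(+1)^1·(-1)^0 = +1.
v=3: a=3^3·(≡1), b=3^2·(≡2) mod 3; (1|3)=+1, (2|3)=-1; (−1)^{3·2·1}·(+1)^2·(-1)^3 = -1.
v=5: a=5^3·(≡1), b=5^2·(≡2) mod 5; (1|5)=+1, (2|5)=-1; (−1)^{3·2·2}·(+1)^2·(-1)^3 = -1.
v=11: a=11^0·(≡5), b=11^1·(≡3) mod 11; (5|11)=+1, (3|11)=+1; (−1)^{0·1·5}·(+1)^1·(+1)^0 = +1.
v=13: a=13^1·(≡7), b=13^3·(≡8) mod 13; (7|13)=-1, (8|13)=-1; (−1)^{1·3·6}·(-1)^3·(-1)^1 = +1.
(-195, 92378 / ℚ) ramifies at {2, 3, 5, 19}: a division algebra.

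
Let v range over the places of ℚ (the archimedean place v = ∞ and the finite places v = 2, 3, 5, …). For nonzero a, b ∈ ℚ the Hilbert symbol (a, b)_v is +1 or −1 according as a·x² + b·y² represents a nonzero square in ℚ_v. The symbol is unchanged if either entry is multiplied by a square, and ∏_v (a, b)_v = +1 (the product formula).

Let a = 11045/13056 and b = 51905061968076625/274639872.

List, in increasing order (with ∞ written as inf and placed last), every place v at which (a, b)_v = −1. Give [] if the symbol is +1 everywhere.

Mod squares: a ≡ 255, b ≡ 76755. Check v ∈ {∞, 2, 3, 5, 7, 11, 13, 17, 19, 23, 29, 43, 47}.
v=13: a=13^0·(≡2), b=13^-2·(≡10) mod 13; (2|13)=-1, (10|13)=+1; (−1)^{0·-2·6}·(-1)^-2·(+1)^0 = +1.
v=2: v_2(a)=-8, v_2(b)=-10; units ≡ 7, 3 (mod 8); ε·ε+αω+βω = 1·1+-8·1+-10·0 ≡ 1  ⇒  (a,b)_2 = -1.
v=5: a=5^1·(≡4), b=5^3·(≡4) mod 5; (4|5)=+1, (4|5)=+1; (−1)^{1·3·2}·(+1)^3·(+1)^1 = +1.
v=29: a=29^0·(≡9), b=29^2·(≡15) mod 29; (9|29)=+1, (15|29)=-1; (−1)^{0·2·14}·(+1)^2·(-1)^0 = +1.
v=19: a=19^0·(≡2), b=19^2·(≡18) mod 19; (2|19)=-1, (18|19)=-1; (−1)^{0·2·9}·(-1)^2·(-1)^0 = +1.
v=11: a=11^0·(≡10), b=11^2·(≡6) mod 11; (10|11)=-1, (6|11)=-1; (−1)^{0·2·5}·(-1)^2·(-1)^0 = +1.
v=17: a=17^-1·(≡4), b=17^1·(≡5) mod 17; (4|17)=+1, (5|17)=-1; (−1)^{-1·1·8}·(+1)^1·(-1)^-1 = -1.
v=23: a=23^0·(≡8), b=23^-2·(≡9) mod 23; (8|23)=+1, (9|23)=+1; (−1)^{0·-2·11}·(+1)^-2·(+1)^0 = +1.
v=∞: 255 > 0 and 76755 > 0  ⇒  (a,b)_∞ = +1.
v=47: a=47^2·(≡23), b=47^2·(≡21) mod 47; (23|47)=-1, (21|47)=+1; (−1)^{2·2·23}·(-1)^2·(+1)^2 = +1.
v=3: a=3^-1·(≡1), b=3^-1·(≡1) mod 3; (1|3)=+1, (1|3)=+1; (−1)^{-1·-1·1}·(+1)^-1·(+1)^-1 = -1.
v=7: a=7^0·(≡6), b=7^1·(≡3) mod 7; (6|7)=-1, (3|7)=-1; (−1)^{0·1·3}·(-1)^1·(-1)^0 = -1.
v=43: a=43^0·(≡38), b=43^1·(≡2) mod 43; (38|43)=+1, (2|43)=-1; (−1)^{0·1·21}·(+1)^1·(-1)^0 = +1.
|Ram(255, 76755)| = 4, even; anisotropic at {2, 3, 7, 17}.

[2, 3, 7, 17]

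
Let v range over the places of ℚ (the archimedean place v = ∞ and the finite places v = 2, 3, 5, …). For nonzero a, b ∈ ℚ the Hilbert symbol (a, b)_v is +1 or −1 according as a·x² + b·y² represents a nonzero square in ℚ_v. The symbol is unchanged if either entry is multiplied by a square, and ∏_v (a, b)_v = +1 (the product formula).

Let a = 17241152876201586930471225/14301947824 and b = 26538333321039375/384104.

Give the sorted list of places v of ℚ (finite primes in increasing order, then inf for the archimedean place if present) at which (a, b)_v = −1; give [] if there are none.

(a, b) ≡ (447051, 140720118) mod (ℚ^×)²; places V = {2, 3, 5, 7, 11, 17, 19, 23, 31, 41, ∞}.
(a,b)_31: α=3, u≡17; β=2, v≡20 (mod 31); (17|31)=-1, (20|31)=+1; sign (−1)^0·-1^2·+1^3 = +1.
(a,b)_41: α=2, u≡3; β=1, v≡34 (mod 41); (3|41)=-1, (34|41)=-1; sign (−1)^0·-1^1·-1^2 = -1.
(a,b)_5: α=2, u≡1; β=4, v≡2 (mod 5); (1|5)=+1, (2|5)=-1; sign (−1)^0·+1^4·-1^2 = +1.
(a,b)_19: α=-7, u≡1; β=-3, v≡3 (mod 19); (1|19)=+1, (3|19)=-1; sign (−1)^1·+1^-3·-1^-7 = +1.
(a,b)_3: α=3, u≡1; β=1, v≡2 (mod 3); (1|3)=+1, (2|3)=-1; sign (−1)^1·+1^1·-1^3 = +1.
(a,b)_17: α=10, u≡8; β=5, v≡14 (mod 17); (8|17)=+1, (14|17)=-1; sign (−1)^0·+1^5·-1^10 = +1.
(a,b)_7: α=0, u≡3; β=-1, v≡4 (mod 7); (3|7)=-1, (4|7)=+1; sign (−1)^0·-1^-1·+1^0 = -1.
(a,b)_∞: sgn(447051)=+, sgn(140720118)=+, so +1.
(a,b)_2: α=-4, β=-3; u≡3, v≡3 (mod 8); ε(u)ε(v)=1·1, αω(v)=-4·1, βω(u)=-3·1; sum ≡ 0  ⇒  +1.
(a,b)_11: α=1, u≡2; β=1, v≡10 (mod 11); (2|11)=-1, (10|11)=-1; sign (−1)^1·-1^1·-1^1 = -1.
(a,b)_23: α=1, u≡13; β=1, v≡6 (mod 23); (13|23)=+1, (6|23)=+1; sign (−1)^1·+1^1·+1^1 = -1.
|Ram(447051, 140720118)| = 4, even; anisotropic at {7, 11, 23, 41}.

[7, 11, 23, 41]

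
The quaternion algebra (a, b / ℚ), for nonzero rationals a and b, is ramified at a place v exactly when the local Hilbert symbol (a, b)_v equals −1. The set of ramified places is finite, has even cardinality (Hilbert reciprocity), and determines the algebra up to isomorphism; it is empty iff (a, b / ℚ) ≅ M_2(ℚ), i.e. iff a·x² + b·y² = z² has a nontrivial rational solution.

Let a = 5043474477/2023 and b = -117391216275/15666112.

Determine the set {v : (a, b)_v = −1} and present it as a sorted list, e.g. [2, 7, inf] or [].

[2, 7, 29, 37]

Mod squares: a ≡ 518259, b ≡ -5957. Check v ∈ {∞, 2, 3, 5, 7, 11, 17, 23, 29, 37}.
v=29: a=29^3·(≡5), b=29^2·(≡18) mod 29; (5|29)=+1, (18|29)=-1; (−1)^{3·2·14}·(+1)^2·(-1)^3 = -1.
v=2: v_2(a)=0, v_2(b)=-6; units ≡ 3, 3 (mod 8); ε·ε+αω+βω = 1·1+0·1+-6·1 ≡ 1  ⇒  (a,b)_2 = -1.
v=11: a=11^0·(≡3), b=11^-2·(≡4) mod 11; (3|11)=+1, (4|11)=+1; (−1)^{0·-2·5}·(+1)^-2·(+1)^0 = +1.
v=23: a=23^1·(≡18), b=23^1·(≡10) mod 23; (18|23)=+1, (10|23)=-1; (−1)^{1·1·11}·(+1)^1·(-1)^1 = +1.
v=5: a=5^0·(≡4), b=5^2·(≡2) mod 5; (4|5)=+1, (2|5)=-1; (−1)^{0·2·2}·(+1)^2·(-1)^0 = +1.
v=17: a=17^-2·(≡3), b=17^-2·(≡11) mod 17; (3|17)=-1, (11|17)=-1; (−1)^{-2·-2·8}·(-1)^-2·(-1)^-2 = +1.
v=7: a=7^-1·(≡3), b=7^-1·(≡6) mod 7; (3|7)=-1, (6|7)=-1; (−1)^{-1·-1·3}·(-1)^-1·(-1)^-1 = -1.
v=37: a=37^1·(≡36), b=37^1·(≡2) mod 37; (36|37)=+1, (2|37)=-1; (−1)^{1·1·18}·(+1)^1·(-1)^1 = -1.
v=3: a=3^5·(≡1), b=3^8·(≡1) mod 3; (1|3)=+1, (1|3)=+1; (−1)^{5·8·1}·(+1)^8·(+1)^5 = +1.
v=∞: 518259 > 0 and -5957 < 0  ⇒  (a,b)_∞ = +1.
(518259, -5957 / ℚ) ramifies at {2, 7, 29, 37}: a division algebra.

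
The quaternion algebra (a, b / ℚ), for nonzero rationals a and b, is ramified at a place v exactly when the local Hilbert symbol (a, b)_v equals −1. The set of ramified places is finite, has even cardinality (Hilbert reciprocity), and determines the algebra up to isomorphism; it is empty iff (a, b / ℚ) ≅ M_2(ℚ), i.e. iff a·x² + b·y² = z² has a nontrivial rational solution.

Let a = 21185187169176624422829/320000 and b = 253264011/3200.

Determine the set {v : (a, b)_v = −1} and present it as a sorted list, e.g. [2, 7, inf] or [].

[7, 11, 13, 17]

Mod squares: a ≡ 35178, b ≡ 4186182. Check v ∈ {∞, 2, 3, 5, 7, 11, 13, 17, 41}.
v=2: v_2(a)=-9, v_2(b)=-7; units ≡ 5, 3 (mod 8); ε·ε+αω+βω = 0·1+-9·1+-7·1 ≡ 0  ⇒  (a,b)_2 = +1.
v=13: a=13^5·(≡2), b=13^1·(≡4) mod 13; (2|13)=-1, (4|13)=+1; (−1)^{5·1·6}·(-1)^1·(+1)^5 = -1.
v=7: a=7^2·(≡5), b=7^1·(≡2) mod 7; (5|7)=-1, (2|7)=+1; (−1)^{2·1·3}·(-1)^1·(+1)^2 = -1.
v=∞: 35178 > 0 and 4186182 > 0  ⇒  (a,b)_∞ = +1.
v=17: a=17^2·(≡7), b=17^1·(≡13) mod 17; (7|17)=-1, (13|17)=+1; (−1)^{2·1·8}·(-1)^1·(+1)^2 = -1.
v=3: a=3^1·(≡2), b=3^1·(≡1) mod 3; (2|3)=-1, (1|3)=+1; (−1)^{1·1·1}·(-1)^1·(+1)^1 = +1.
v=5: a=5^-4·(≡2), b=5^-2·(≡2) mod 5; (2|5)=-1, (2|5)=-1; (−1)^{-4·-2·2}·(-1)^-2·(-1)^-4 = +1.
v=11: a=11^7·(≡6), b=11^3·(≡8) mod 11; (6|11)=-1, (8|11)=-1; (−1)^{7·3·5}·(-1)^3·(-1)^7 = -1.
v=41: a=41^3·(≡24), b=41^1·(≡35) mod 41; (24|41)=-1, (35|41)=-1; (−1)^{3·1·20}·(-1)^1·(-1)^3 = +1.
|Ram(35178, 4186182)| = 4, even; anisotropic at {7, 11, 13, 17}.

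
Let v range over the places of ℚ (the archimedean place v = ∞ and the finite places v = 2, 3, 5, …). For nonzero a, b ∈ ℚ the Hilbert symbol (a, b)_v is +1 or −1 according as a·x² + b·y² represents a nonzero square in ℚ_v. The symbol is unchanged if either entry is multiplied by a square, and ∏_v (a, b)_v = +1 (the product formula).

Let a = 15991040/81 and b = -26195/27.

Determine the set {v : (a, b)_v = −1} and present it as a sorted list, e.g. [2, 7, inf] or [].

Mod squares: a ≡ 65, b ≡ -465. Check v ∈ {∞, 2, 3, 5, 13, 31}.
v=∞: 65 > 0 and -465 < 0  ⇒  (a,b)_∞ = +1.
v=13: a=13^1·(≡11), b=13^2·(≡1) mod 13; (11|13)=-1, (1|13)=+1; (−1)^{1·2·6}·(-1)^2·(+1)^1 = +1.
v=5: a=5^1·(≡3), b=5^1·(≡3) mod 5; (3|5)=-1, (3|5)=-1; (−1)^{1·1·2}·(-1)^1·(-1)^1 = +1.
v=3: a=3^-4·(≡2), b=3^-3·(≡1) mod 3; (2|3)=-1, (1|3)=+1; (−1)^{-4·-3·1}·(-1)^-3·(+1)^-4 = -1.
v=2: v_2(a)=8, v_2(b)=0; units ≡ 1, 7 (mod 8); ε·ε+αω+βω = 0·1+8·0+0·0 ≡ 0  ⇒  (a,b)_2 = +1.
v=31: a=31^2·(≡29), b=31^1·(≡2) mod 31; (29|31)=-1, (2|31)=+1; (−1)^{2·1·15}·(-1)^1·(+1)^2 = -1.
|Ram(65, -465)| = 2, even; anisotropic at {3, 31}.

[3, 31]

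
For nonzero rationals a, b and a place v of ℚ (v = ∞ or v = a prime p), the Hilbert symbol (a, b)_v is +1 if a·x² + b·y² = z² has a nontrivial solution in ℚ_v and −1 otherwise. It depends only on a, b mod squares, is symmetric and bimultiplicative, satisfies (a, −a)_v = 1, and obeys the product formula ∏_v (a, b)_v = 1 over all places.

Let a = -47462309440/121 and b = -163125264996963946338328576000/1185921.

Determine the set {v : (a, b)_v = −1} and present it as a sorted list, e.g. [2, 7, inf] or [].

Mod squares: a ≡ -15134665, b ≡ -1885. Check v ∈ {∞, 2, 3, 5, 7, 11, 13, 29, 31, 37}.
v=2: v_2(a)=6, v_2(b)=16; units ≡ 7, 3 (mod 8); ε·ε+αω+βω = 1·1+6·1+16·0 ≡ 1  ⇒  (a,b)_2 = -1.
v=29: a=29^1·(≡5), b=29^3·(≡13) mod 29; (5|29)=+1, (13|29)=+1; (−1)^{1·3·14}·(+1)^3·(+1)^1 = +1.
v=11: a=11^-2·(≡4), b=11^-4·(≡2) mod 11; (4|11)=+1, (2|11)=-1; (−1)^{-2·-4·5}·(+1)^-4·(-1)^-2 = +1.
v=37: a=37^1·(≡9), b=37^2·(≡20) mod 37; (9|37)=+1, (20|37)=-1; (−1)^{1·2·18}·(+1)^2·(-1)^1 = -1.
v=31: a=31^1·(≡14), b=31^2·(≡27) mod 31; (14|31)=+1, (27|31)=-1; (−1)^{1·2·15}·(+1)^2·(-1)^1 = -1.
v=3: a=3^0·(≡2), b=3^-4·(≡2) mod 3; (2|3)=-1, (2|3)=-1; (−1)^{0·-4·1}·(-1)^-4·(-1)^0 = +1.
v=∞: -15134665 < 0 and -1885 < 0  ⇒  (a,b)_∞ = -1.
v=13: a=13^1·(≡1), b=13^3·(≡8) mod 13; (1|13)=+1, (8|13)=-1; (−1)^{1·3·6}·(+1)^3·(-1)^1 = -1.
v=5: a=5^1·(≡2), b=5^3·(≡2) mod 5; (2|5)=-1, (2|5)=-1; (−1)^{1·3·2}·(-1)^3·(-1)^1 = +1.
v=7: a=7^3·(≡1), b=7^10·(≡6) mod 7; (1|7)=+1, (6|7)=-1; (−1)^{3·10·3}·(+1)^10·(-1)^3 = -1.
|Ram(-15134665, -1885)| = 6, even; anisotropic at {2, 7, 13, 31, 37, ∞}.

[2, 7, 13, 31, 37, inf]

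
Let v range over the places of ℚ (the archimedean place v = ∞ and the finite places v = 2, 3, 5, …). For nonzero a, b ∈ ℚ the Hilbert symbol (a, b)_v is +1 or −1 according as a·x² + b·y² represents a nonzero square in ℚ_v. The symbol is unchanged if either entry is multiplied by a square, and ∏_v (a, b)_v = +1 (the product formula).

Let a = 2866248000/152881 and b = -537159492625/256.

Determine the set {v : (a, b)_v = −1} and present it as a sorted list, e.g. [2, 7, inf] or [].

[29, 47]

(a, b) ≡ (1645, -145) mod (ℚ^×)²; places V = {2, 3, 5, 7, 11, 17, 23, 29, 37, 47, ∞}.
(a,b)_2: α=6, β=-8; u≡5, v≡7 (mod 8); ε(u)ε(v)=0·1, αω(v)=6·0, βω(u)=-8·1; sum ≡ 0  ⇒  +1.
(a,b)_23: α=-2, u≡4; β=0, v≡16 (mod 23); (4|23)=+1, (16|23)=+1; sign (−1)^0·+1^0·+1^-2 = +1.
(a,b)_11: α=2, u≡2; β=0, v≡1 (mod 11); (2|11)=-1, (1|11)=+1; sign (−1)^0·-1^0·+1^2 = +1.
(a,b)_5: α=3, u≡4; β=3, v≡4 (mod 5); (4|5)=+1, (4|5)=+1; sign (−1)^0·+1^3·+1^3 = +1.
(a,b)_7: α=1, u≡1; β=2, v≡4 (mod 7); (1|7)=+1, (4|7)=+1; sign (−1)^0·+1^2·+1^1 = +1.
(a,b)_17: α=-2, u≡13; β=0, v≡13 (mod 17); (13|17)=+1, (13|17)=+1; sign (−1)^0·+1^0·+1^-2 = +1.
(a,b)_3: α=2, u≡1; β=0, v≡2 (mod 3); (1|3)=+1, (2|3)=-1; sign (−1)^0·+1^0·-1^2 = +1.
(a,b)_∞: sgn(1645)=+, sgn(-145)=−, so +1.
(a,b)_47: α=1, u≡38; β=2, v≡10 (mod 47); (38|47)=-1, (10|47)=-1; sign (−1)^0·-1^2·-1^1 = -1.
(a,b)_37: α=0, u≡35; β=2, v≡7 (mod 37); (35|37)=-1, (7|37)=+1; sign (−1)^0·-1^2·+1^0 = +1.
(a,b)_29: α=0, u≡21; β=1, v≡7 (mod 29); (21|29)=-1, (7|29)=+1; sign (−1)^0·-1^1·+1^0 = -1.
(1645, -145 / ℚ) ramifies at {29, 47}: a division algebra.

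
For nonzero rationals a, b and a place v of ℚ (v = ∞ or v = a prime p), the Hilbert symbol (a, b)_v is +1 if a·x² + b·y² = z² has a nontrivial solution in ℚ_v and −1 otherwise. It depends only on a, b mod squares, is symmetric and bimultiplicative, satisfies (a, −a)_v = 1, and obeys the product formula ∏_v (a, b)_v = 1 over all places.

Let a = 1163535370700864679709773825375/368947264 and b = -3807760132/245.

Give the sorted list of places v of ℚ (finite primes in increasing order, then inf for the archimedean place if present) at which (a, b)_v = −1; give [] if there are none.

(a, b) ≡ (1198615, -108965) mod (ℚ^×)²; places V = {2, 3, 5, 7, 11, 19, 23, 31, 37, ∞}.
(a,b)_3: α=4, u≡1; β=0, v≡1 (mod 3); (1|3)=+1, (1|3)=+1; sign (−1)^0·+1^0·+1^4 = +1.
(a,b)_31: α=3, u≡7; β=1, v≡25 (mod 31); (7|31)=+1, (25|31)=+1; sign (−1)^1·+1^1·+1^3 = -1.
(a,b)_37: α=3, u≡8; β=1, v≡19 (mod 37); (8|37)=-1, (19|37)=-1; sign (−1)^0·-1^1·-1^3 = +1.
(a,b)_11: α=5, u≡7; β=2, v≡9 (mod 11); (7|11)=-1, (9|11)=+1; sign (−1)^0·-1^2·+1^5 = +1.
(a,b)_5: α=3, u≡2; β=-1, v≡2 (mod 5); (2|5)=-1, (2|5)=-1; sign (−1)^0·-1^-1·-1^3 = +1.
(a,b)_2: α=-6, β=2; u≡7, v≡3 (mod 8); ε(u)ε(v)=1·1, αω(v)=-6·1, βω(u)=2·0; sum ≡ 1  ⇒  -1.
(a,b)_23: α=2, u≡2; β=0, v≡1 (mod 23); (2|23)=+1, (1|23)=+1; sign (−1)^0·+1^0·+1^2 = +1.
(a,b)_19: α=7, u≡4; β=3, v≡3 (mod 19); (4|19)=+1, (3|19)=-1; sign (−1)^1·+1^3·-1^7 = +1.
(a,b)_7: α=-8, u≡6; β=-2, v≡4 (mod 7); (6|7)=-1, (4|7)=+1; sign (−1)^0·-1^-2·+1^-8 = +1.
(a,b)_∞: sgn(1198615)=+, sgn(-108965)=−, so +1.
Ram(1198615, -108965) = {2, 31}; no ℚ_2-point on the conic.

[2, 31]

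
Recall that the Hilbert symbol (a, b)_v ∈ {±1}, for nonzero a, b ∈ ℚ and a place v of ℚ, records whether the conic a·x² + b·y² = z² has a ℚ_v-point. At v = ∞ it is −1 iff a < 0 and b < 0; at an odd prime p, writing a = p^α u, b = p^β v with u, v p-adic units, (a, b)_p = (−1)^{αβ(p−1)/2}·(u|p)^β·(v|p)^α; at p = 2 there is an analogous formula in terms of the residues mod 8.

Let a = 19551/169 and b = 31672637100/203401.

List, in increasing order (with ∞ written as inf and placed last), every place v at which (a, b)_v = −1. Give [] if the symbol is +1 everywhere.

[2, 7]

(a, b) ≡ (399, 121771) mod (ℚ^×)²; places V = {2, 3, 5, 7, 11, 13, 17, 19, 29, 41, ∞}.
(a,b)_17: α=0, u≡16; β=3, v≡10 (mod 17); (16|17)=+1, (10|17)=-1; sign (−1)^0·+1^3·-1^0 = +1.
(a,b)_13: α=-2, u≡12; β=1, v≡8 (mod 13); (12|13)=+1, (8|13)=-1; sign (−1)^0·+1^1·-1^-2 = +1.
(a,b)_2: α=0, β=2; u≡7, v≡3 (mod 8); ε(u)ε(v)=1·1, αω(v)=0·1, βω(u)=2·0; sum ≡ 1  ⇒  -1.
(a,b)_41: α=0, u≡7; β=-2, v≡2 (mod 41); (7|41)=-1, (2|41)=+1; sign (−1)^0·-1^-2·+1^0 = +1.
(a,b)_7: α=3, u≡1; β=0, v≡3 (mod 7); (1|7)=+1, (3|7)=-1; sign (−1)^0·+1^0·-1^3 = -1.
(a,b)_29: α=0, u≡28; β=1, v≡22 (mod 29); (28|29)=+1, (22|29)=+1; sign (−1)^0·+1^1·+1^0 = +1.
(a,b)_3: α=1, u≡1; β=2, v≡1 (mod 3); (1|3)=+1, (1|3)=+1; sign (−1)^0·+1^2·+1^1 = +1.
(a,b)_19: α=1, u≡8; β=1, v≡9 (mod 19); (8|19)=-1, (9|19)=+1; sign (−1)^1·-1^1·+1^1 = +1.
(a,b)_5: α=0, u≡4; β=2, v≡4 (mod 5); (4|5)=+1, (4|5)=+1; sign (−1)^0·+1^2·+1^0 = +1.
(a,b)_11: α=0, u≡1; β=-2, v≡3 (mod 11); (1|11)=+1, (3|11)=+1; sign (−1)^0·+1^-2·+1^0 = +1.
(a,b)_∞: sgn(399)=+, sgn(121771)=+, so +1.
|Ram(399, 121771)| = 2, even; anisotropic at {2, 7}.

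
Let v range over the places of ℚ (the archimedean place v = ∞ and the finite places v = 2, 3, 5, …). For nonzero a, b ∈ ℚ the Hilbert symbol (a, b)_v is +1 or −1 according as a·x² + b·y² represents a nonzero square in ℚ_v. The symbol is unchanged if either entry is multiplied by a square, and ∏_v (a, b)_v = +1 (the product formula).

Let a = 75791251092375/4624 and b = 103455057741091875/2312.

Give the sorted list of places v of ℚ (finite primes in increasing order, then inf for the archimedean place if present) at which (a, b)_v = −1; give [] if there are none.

[2, 3, 7, 13]

(a, b) ≡ (455, 6) mod (ℚ^×)²; places V = {2, 3, 5, 7, 13, 17, 23, ∞}.
(a,b)_2: α=-4, β=-3; u≡7, v≡3 (mod 8); ε(u)ε(v)=1·1, αω(v)=-4·1, βω(u)=-3·0; sum ≡ 1  ⇒  -1.
(a,b)_13: α=5, u≡9; β=6, v≡5 (mod 13); (9|13)=+1, (5|13)=-1; sign (−1)^0·+1^6·-1^5 = -1.
(a,b)_∞: sgn(455)=+, sgn(6)=+, so +1.
(a,b)_5: α=3, u≡1; β=4, v≡1 (mod 5); (1|5)=+1, (1|5)=+1; sign (−1)^0·+1^4·+1^3 = +1.
(a,b)_17: α=-2, u≡4; β=-2, v≡6 (mod 17); (4|17)=+1, (6|17)=-1; sign (−1)^0·+1^-2·-1^-2 = +1.
(a,b)_3: α=2, u≡2; β=3, v≡2 (mod 3); (2|3)=-1, (2|3)=-1; sign (−1)^0·-1^3·-1^2 = -1.
(a,b)_7: α=3, u≡2; β=4, v≡3 (mod 7); (2|7)=+1, (3|7)=-1; sign (−1)^0·+1^4·-1^3 = -1.
(a,b)_23: α=2, u≡16; β=2, v≡3 (mod 23); (16|23)=+1, (3|23)=+1; sign (−1)^0·+1^2·+1^2 = +1.
|Ram(455, 6)| = 4, even; anisotropic at {2, 3, 7, 13}.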